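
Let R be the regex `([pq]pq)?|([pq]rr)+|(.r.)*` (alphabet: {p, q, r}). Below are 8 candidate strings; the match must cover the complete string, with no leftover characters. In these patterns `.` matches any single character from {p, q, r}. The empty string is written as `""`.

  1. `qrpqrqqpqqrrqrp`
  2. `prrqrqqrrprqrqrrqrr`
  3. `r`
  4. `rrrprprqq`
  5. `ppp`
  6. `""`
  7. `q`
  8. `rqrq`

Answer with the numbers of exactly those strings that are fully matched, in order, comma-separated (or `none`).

1 → no match
2 → no match
3 → no match
4 → no match
5 → no match
6 → match
7 → no match
8 → no match

6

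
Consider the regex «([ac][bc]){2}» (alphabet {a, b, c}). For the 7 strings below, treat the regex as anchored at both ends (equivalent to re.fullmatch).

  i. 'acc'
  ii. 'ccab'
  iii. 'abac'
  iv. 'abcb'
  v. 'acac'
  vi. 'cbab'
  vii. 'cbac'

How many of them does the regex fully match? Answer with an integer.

i. 'acc' → no match
ii. 'ccab' → match
iii. 'abac' → match
iv. 'abcb' → match
v. 'acac' → match
vi. 'cbab' → match
vii. 'cbac' → match
Total matched: 6

6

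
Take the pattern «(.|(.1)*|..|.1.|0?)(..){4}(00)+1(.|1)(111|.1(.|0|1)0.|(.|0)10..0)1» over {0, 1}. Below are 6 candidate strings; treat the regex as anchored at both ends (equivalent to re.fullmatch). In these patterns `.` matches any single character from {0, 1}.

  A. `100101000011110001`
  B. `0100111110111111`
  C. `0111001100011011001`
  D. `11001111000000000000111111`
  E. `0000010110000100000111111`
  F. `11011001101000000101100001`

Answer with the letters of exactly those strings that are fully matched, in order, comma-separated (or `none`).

A → match
B → no match
C → match
D → match
E → no match
F → match

A, C, D, F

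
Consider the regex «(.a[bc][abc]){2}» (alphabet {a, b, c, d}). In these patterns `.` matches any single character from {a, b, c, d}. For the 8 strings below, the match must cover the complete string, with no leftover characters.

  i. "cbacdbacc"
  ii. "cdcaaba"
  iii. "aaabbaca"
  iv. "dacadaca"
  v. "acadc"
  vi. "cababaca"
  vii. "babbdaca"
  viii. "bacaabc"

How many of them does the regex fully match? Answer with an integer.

i → no match
ii → no match
iii → no match
iv → match
v → no match
vi → match
vii → match
viii → no match
Total matched: 3

3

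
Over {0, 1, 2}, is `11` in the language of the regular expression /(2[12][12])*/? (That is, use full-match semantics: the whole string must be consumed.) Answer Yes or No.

No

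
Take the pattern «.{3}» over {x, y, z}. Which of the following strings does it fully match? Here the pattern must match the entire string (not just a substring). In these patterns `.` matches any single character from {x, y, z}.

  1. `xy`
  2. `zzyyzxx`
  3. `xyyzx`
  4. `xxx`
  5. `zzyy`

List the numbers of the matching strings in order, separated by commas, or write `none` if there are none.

1. `xy` → no match
2. `zzyyzxx` → no match
3. `xyyzx` → no match
4. `xxx` → match
5. `zzyy` → no match

4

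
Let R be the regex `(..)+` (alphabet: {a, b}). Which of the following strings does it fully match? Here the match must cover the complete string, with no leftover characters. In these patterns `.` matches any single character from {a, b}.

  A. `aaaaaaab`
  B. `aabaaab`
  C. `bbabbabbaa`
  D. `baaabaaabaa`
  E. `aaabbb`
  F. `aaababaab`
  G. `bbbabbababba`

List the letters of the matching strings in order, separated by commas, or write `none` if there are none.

A → match
B → no match
C → match
D → no match
E → match
F → no match
G → match

A, C, E, G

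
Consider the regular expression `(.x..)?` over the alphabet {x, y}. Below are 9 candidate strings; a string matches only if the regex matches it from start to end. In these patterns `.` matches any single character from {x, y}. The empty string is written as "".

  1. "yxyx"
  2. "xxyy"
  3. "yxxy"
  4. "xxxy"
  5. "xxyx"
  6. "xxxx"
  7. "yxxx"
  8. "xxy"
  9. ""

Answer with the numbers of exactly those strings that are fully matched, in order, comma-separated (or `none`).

1, 2, 3, 4, 5, 6, 7, 9

1. "yxyx" → match
2. "xxyy" → match
3. "yxxy" → match
4. "xxxy" → match
5. "xxyx" → match
6. "xxxx" → match
7. "yxxx" → match
8. "xxy" → no match
9. "" → match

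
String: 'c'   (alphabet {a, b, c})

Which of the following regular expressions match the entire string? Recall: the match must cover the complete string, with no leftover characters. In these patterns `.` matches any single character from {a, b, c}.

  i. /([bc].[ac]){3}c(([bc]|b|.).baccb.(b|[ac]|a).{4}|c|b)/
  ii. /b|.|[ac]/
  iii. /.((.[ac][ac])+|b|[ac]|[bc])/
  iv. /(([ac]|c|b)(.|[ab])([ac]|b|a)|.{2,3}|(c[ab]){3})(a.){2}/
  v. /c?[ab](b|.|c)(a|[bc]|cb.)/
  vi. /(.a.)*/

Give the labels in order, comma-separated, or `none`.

i → no match
ii → match
iii → no match
iv → no match
v → no match
vi → no match

ii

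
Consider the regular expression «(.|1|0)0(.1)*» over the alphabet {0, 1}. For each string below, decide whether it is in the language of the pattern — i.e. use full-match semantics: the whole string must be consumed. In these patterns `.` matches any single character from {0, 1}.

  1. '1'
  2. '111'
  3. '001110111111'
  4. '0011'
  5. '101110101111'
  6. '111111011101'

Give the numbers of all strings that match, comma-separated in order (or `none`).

1 → no match
2 → no match
3 → no match
4 → match
5 → no match
6 → no match

4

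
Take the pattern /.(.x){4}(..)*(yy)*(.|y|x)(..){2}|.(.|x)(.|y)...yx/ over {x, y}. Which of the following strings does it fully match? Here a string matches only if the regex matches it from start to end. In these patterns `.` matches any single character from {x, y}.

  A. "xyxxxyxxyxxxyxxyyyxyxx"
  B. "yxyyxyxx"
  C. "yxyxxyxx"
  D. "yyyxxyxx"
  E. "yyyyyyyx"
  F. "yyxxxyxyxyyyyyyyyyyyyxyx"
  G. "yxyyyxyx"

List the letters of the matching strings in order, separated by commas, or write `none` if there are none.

A → no match
B → no match
C → no match
D → no match
E → match
F → match
G → match

E, F, G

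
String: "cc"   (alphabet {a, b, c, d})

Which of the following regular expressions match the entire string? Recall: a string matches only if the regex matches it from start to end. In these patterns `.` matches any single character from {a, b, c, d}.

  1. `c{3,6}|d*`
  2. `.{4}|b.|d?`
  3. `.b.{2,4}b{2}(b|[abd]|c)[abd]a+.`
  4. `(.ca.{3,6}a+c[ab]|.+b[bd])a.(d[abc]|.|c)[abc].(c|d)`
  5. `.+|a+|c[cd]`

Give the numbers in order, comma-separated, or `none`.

1 → no match
2 → no match
3 → no match
4 → no match
5 → match

5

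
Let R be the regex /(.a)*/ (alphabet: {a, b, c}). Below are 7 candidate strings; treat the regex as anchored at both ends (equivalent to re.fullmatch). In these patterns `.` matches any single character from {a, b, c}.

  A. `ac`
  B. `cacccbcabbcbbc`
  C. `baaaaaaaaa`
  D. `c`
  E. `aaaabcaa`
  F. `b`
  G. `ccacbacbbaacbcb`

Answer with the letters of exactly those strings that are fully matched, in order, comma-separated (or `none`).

C

A. `ac` → no match
B → no match
C. `baaaaaaaaa` → match
D. `c` → no match
E. `aaaabcaa` → no match
F. `b` → no match
G → no match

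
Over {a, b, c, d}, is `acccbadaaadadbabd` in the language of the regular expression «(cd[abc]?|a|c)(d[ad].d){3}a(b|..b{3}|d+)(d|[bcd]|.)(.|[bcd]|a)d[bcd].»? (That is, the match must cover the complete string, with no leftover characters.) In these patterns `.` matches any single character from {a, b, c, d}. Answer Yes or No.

No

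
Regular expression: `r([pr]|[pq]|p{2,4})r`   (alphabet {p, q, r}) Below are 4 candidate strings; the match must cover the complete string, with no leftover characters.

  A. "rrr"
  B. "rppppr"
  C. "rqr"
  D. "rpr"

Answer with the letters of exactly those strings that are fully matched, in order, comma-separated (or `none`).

A → match
B → match
C → match
D → match

A, B, C, D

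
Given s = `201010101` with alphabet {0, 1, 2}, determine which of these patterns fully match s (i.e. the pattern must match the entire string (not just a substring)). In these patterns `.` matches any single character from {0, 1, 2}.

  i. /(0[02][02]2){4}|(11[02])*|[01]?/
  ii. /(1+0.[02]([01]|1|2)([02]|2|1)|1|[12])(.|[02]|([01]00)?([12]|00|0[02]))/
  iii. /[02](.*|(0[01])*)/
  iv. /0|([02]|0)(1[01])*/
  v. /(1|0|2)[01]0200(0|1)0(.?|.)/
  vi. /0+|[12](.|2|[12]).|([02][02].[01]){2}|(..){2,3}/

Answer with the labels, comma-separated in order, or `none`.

i → no match
ii → no match
iii → match
iv → no match
v → no match
vi → no match

iii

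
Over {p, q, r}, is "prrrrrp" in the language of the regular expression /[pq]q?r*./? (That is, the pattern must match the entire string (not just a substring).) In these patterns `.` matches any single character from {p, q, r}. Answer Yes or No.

Yes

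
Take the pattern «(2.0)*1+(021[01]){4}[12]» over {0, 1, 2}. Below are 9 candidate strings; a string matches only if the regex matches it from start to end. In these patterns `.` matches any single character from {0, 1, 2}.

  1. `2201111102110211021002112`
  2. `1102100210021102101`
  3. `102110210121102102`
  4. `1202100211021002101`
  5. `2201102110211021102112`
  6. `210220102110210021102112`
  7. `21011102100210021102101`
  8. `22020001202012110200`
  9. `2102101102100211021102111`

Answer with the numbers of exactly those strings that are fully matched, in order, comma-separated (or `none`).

1 → match
2 → match
3 → no match
4 → no match
5 → match
6 → match
7 → match
8 → no match
9 → match

1, 2, 5, 6, 7, 9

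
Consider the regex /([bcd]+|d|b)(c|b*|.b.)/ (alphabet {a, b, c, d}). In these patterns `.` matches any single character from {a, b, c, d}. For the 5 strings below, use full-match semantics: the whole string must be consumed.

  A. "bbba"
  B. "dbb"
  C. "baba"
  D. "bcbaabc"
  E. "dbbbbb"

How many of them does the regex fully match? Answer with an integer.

4

A → match
B → match
C → match
D → no match
E → match
Total matched: 4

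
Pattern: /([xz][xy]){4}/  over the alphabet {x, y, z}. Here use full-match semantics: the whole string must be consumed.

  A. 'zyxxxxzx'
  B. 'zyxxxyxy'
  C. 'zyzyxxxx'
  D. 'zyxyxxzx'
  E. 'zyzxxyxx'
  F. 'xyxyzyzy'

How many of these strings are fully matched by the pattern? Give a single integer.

A → match
B → match
C → match
D → match
E → match
F → match
Total matched: 6

6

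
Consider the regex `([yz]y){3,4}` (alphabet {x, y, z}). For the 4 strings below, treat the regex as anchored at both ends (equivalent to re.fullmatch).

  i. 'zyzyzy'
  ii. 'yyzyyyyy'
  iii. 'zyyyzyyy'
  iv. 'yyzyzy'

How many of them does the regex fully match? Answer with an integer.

4

i → match
ii → match
iii → match
iv → match
Total matched: 4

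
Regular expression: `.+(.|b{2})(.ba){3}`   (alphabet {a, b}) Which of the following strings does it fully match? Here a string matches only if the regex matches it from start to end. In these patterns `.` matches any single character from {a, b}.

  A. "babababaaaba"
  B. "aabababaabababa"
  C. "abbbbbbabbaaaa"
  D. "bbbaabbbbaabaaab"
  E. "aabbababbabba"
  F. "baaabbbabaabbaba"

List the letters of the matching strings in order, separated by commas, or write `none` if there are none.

E

A → no match
B → no match
C → no match — must end with "ba"
D → no match — must end with "ba"
E → match
F → no match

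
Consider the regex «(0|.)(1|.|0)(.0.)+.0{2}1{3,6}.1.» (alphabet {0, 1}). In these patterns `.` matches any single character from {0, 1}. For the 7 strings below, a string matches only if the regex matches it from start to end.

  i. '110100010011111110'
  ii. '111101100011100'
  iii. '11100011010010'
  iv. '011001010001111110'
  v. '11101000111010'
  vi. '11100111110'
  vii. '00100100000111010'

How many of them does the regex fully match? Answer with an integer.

3

i → no match
ii → no match
iii → no match
iv → match
v → match
vi → no match
vii → match
Total matched: 3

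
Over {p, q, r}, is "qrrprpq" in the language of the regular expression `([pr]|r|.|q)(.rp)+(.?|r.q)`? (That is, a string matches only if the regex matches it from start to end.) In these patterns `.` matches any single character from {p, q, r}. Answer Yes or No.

Yes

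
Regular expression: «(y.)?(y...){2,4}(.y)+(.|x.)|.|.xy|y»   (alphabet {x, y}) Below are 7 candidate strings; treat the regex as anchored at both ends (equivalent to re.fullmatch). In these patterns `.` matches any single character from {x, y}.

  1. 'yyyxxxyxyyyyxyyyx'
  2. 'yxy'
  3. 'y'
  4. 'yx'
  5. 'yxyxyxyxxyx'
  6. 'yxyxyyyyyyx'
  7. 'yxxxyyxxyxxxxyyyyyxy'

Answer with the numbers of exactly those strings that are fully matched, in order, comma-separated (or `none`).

1, 2, 3, 5, 6, 7

1 → match
2 → match
3 → match
4 → no match
5 → match
6 → match
7 → match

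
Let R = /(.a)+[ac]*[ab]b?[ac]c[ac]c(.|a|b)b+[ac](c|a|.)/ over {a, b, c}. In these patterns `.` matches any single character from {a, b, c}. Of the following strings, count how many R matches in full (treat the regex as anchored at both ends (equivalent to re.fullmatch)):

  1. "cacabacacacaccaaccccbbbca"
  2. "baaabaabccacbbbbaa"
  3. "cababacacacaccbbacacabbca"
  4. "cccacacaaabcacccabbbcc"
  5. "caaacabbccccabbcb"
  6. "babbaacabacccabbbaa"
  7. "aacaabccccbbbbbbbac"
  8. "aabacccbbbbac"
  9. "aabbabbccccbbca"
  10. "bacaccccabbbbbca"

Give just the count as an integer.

1 → match
2 → match
3 → match
4 → no match
5 → match
6 → no match
7 → match
8 → match
9 → no match
10 → match
Total matched: 7

7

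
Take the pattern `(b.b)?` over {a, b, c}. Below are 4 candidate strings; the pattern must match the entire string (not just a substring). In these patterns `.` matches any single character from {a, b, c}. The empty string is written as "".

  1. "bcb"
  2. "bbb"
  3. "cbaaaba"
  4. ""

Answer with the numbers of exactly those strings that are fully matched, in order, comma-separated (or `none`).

1 → match
2 → match
3 → no match
4 → match

1, 2, 4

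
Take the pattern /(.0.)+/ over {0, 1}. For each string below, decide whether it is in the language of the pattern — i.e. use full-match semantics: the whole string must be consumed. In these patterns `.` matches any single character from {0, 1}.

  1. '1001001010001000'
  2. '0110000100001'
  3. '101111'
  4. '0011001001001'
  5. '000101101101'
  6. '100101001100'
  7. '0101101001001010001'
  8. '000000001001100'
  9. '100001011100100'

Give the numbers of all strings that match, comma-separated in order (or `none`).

1 → no match
2 → no match
3. '101111' → no match
4 → no match
5. '000101101101' → match
6. '100101001100' → match
7 → no match
8 → match
9 → no match

5, 6, 8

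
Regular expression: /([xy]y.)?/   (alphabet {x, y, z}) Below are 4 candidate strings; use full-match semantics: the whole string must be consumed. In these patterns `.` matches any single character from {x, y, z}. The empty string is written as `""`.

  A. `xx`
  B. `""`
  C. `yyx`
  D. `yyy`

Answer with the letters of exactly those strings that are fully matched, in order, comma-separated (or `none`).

B, C, D

A → no match
B → match
C → match
D → match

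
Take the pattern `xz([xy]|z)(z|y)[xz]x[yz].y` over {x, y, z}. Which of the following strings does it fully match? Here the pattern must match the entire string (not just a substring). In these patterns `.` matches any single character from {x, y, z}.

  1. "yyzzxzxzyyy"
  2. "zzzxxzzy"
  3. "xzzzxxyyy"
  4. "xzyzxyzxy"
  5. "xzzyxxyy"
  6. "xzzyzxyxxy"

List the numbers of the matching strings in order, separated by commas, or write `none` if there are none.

1 → no match — must start with "xz"
2 → no match — must start with "xz"
3 → match
4 → no match
5 → no match
6 → no match

3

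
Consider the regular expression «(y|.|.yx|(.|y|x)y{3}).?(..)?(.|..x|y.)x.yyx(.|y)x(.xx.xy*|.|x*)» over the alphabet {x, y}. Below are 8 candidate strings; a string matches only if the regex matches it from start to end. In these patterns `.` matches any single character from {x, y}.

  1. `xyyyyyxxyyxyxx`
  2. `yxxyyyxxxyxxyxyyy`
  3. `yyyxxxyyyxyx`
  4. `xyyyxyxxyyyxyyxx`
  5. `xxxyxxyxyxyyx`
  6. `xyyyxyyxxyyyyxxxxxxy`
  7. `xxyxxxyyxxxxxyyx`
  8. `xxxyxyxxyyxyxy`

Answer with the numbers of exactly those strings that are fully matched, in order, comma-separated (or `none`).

1, 2, 3

1 → match
2 → match
3. `yyyxxxyyyxyx` → match
4 → no match
5 → no match
6 → no match
7 → no match
8 → no match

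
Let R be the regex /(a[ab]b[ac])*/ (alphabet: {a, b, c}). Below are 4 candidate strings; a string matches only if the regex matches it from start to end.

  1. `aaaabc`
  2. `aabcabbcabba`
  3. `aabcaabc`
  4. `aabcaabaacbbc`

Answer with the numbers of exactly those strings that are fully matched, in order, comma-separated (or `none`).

2, 3

1 → no match
2 → match
3 → match
4 → no match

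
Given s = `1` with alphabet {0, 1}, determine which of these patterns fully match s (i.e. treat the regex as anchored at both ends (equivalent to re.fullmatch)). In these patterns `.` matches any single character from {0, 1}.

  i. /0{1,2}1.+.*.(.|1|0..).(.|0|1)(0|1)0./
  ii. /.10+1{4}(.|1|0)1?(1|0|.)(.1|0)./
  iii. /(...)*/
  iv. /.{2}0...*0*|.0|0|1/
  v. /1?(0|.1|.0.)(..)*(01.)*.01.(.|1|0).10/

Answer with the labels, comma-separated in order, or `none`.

i → no match — must start with `0`
ii → no match
iii → no match
iv → match
v → no match — must end with `10`

iv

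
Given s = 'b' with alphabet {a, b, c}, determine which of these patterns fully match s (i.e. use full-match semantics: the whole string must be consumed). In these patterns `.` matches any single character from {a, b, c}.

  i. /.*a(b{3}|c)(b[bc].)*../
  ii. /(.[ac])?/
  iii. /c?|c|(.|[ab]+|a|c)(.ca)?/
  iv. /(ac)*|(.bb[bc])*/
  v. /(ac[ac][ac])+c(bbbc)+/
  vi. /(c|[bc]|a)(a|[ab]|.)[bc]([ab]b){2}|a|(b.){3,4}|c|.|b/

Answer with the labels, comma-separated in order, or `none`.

i → no match
ii → no match
iii → match
iv → no match
v → no match — must start with 'ac'
vi → match

iii, vi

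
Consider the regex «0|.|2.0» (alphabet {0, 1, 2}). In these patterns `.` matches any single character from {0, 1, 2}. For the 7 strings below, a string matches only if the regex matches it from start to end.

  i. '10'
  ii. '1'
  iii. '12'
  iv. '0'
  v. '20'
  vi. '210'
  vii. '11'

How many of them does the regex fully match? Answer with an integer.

3

i → no match
ii → match
iii → no match
iv → match
v → no match
vi → match
vii → no match
Total matched: 3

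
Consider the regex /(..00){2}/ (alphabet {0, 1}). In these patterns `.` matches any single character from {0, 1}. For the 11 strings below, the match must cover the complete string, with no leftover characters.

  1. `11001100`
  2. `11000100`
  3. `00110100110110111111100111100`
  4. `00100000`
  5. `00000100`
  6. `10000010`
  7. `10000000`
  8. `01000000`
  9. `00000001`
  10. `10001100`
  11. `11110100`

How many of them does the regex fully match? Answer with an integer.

6

1. `11001100` → match
2. `11000100` → match
3 → no match
4. `00100000` → no match
5. `00000100` → match
6. `10000010` → no match — must end with `00`
7. `10000000` → match
8. `01000000` → match
9. `00000001` → no match — must end with `00`
10. `10001100` → match
11. `11110100` → no match
Total matched: 6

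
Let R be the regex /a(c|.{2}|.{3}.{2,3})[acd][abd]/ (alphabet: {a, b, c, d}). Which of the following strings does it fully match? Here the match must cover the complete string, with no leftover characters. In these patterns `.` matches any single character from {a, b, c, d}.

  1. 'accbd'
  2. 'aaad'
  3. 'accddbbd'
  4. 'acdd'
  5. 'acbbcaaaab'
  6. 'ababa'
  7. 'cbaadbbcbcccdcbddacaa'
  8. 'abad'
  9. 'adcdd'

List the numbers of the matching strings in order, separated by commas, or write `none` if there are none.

1 → no match
2 → no match
3 → no match
4 → match
5 → no match
6 → no match
7 → no match — must start with 'a'
8 → no match
9 → match

4, 9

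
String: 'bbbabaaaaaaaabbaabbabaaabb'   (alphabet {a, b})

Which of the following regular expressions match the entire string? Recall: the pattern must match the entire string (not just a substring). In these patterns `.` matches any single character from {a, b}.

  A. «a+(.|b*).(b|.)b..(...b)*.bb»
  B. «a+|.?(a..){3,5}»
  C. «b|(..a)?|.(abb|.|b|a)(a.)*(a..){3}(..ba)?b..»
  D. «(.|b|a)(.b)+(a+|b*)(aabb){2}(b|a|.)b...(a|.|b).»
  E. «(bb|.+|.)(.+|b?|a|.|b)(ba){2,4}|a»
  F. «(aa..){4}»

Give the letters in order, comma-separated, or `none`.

D

A → no match — must start with 'a'
B → no match
C → no match
D → match
E → no match
F → no match — must start with 'aa'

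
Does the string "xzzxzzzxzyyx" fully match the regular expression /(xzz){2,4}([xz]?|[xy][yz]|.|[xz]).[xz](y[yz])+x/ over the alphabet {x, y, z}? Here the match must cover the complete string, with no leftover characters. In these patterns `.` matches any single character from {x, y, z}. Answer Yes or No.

Yes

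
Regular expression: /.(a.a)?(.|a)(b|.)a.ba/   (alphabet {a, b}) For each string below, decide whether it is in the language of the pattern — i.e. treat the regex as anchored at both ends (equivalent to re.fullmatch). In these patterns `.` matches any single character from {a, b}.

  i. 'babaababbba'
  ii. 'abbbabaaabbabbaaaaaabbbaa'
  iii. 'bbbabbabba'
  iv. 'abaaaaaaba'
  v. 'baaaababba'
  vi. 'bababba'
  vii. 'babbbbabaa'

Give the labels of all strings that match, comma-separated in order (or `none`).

v, vi

i → no match
ii → no match — must end with 'ba'
iii → no match
iv → no match
v → match
vi → match
vii → no match — must end with 'ba'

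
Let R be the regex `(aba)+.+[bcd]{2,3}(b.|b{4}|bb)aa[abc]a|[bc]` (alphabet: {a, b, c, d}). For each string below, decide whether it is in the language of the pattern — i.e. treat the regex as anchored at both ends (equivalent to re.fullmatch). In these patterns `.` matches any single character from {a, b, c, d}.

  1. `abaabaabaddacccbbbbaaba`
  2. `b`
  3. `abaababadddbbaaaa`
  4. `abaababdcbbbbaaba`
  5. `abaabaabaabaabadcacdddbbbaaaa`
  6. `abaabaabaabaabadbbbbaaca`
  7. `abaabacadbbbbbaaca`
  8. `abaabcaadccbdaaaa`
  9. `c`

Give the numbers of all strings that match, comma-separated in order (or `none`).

1 → match
2 → match
3 → match
4 → match
5 → match
6 → match
7 → match
8 → match
9 → match

1, 2, 3, 4, 5, 6, 7, 8, 9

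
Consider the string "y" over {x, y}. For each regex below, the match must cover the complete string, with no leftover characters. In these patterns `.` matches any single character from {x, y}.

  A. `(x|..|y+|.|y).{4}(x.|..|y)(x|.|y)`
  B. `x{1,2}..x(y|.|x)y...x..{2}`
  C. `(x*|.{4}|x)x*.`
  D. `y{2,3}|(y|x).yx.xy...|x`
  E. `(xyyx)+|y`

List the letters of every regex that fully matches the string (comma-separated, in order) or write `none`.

C, E

A → no match
B → no match — must start with "x"
C → match
D → no match
E → match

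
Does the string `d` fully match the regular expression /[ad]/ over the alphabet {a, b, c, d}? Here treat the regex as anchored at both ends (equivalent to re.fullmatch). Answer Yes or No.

Yes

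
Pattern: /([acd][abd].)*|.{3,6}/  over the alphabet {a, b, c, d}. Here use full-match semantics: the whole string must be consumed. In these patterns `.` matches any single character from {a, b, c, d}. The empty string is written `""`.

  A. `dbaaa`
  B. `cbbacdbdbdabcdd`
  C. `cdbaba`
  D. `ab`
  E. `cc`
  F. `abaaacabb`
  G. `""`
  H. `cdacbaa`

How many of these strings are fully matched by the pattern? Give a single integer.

A → match
B → no match
C → match
D → no match
E → no match
F → match
G → match
H → no match
Total matched: 4

4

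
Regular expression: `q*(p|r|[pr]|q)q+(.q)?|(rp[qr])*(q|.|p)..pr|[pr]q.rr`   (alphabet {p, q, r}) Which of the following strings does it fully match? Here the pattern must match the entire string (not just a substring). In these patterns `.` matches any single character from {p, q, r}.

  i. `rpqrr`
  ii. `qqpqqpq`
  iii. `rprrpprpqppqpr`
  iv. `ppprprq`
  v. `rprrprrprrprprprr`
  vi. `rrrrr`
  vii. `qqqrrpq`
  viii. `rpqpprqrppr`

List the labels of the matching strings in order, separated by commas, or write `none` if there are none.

ii

i → no match
ii → match
iii → no match
iv → no match
v → no match
vi → no match
vii → no match
viii → no match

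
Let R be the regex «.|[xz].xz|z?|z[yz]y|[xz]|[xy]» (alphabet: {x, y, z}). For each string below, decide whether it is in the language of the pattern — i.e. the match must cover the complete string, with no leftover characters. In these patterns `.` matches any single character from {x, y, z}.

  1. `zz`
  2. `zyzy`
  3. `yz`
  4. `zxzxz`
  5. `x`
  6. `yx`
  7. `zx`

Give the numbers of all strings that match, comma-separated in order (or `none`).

1 → no match
2 → no match
3 → no match
4 → no match
5 → match
6 → no match
7 → no match

5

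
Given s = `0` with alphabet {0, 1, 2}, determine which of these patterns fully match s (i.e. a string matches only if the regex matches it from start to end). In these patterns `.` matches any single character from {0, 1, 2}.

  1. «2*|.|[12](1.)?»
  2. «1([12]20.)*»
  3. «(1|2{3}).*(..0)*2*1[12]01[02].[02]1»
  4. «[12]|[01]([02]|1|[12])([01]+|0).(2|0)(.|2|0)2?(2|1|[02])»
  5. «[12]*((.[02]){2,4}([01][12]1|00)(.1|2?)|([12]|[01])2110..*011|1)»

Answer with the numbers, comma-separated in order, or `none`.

1

1 → match
2 → no match — must start with `1`
3 → no match — must end with `1`
4 → no match
5 → no match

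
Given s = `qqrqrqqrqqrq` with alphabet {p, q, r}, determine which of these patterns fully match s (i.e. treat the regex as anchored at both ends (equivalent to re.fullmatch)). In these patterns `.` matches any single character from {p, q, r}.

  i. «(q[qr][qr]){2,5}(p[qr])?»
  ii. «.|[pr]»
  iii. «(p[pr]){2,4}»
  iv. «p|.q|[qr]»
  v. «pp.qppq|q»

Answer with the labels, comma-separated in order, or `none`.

i

i → match
ii → no match
iii → no match — must start with `p`
iv → no match
v → no match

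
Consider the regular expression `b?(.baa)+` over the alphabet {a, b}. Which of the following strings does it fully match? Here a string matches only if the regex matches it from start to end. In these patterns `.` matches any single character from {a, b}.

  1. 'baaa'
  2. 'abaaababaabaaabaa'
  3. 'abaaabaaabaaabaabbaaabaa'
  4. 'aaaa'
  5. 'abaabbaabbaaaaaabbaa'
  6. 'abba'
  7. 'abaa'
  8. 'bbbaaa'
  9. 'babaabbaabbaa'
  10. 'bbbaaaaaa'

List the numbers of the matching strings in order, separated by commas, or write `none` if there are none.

3, 7, 9

1. 'baaa' → no match — must end with 'baa'
2 → no match
3 → match
4. 'aaaa' → no match — must end with 'baa'
5 → no match
6. 'abba' → no match — must end with 'baa'
7. 'abaa' → match
8. 'bbbaaa' → no match — must end with 'baa'
9 → match
10. 'bbbaaaaaa' → no match — must end with 'baa'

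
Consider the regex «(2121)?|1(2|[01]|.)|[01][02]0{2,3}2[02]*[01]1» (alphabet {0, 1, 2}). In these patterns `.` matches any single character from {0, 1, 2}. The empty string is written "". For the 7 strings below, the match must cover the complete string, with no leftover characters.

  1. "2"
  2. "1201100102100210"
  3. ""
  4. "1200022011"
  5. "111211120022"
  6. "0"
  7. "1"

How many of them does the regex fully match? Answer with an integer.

1. "2" → no match
2 → no match
3. "" → match
4. "1200022011" → match
5. "111211120022" → no match
6. "0" → no match
7. "1" → no match
Total matched: 2

2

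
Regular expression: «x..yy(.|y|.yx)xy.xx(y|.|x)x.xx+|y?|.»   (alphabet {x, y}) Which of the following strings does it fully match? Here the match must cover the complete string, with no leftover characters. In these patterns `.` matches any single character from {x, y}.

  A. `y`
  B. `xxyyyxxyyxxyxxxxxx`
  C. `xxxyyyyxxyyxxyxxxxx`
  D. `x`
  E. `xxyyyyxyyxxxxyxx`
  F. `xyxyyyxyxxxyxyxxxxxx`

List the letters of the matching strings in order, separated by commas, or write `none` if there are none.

A, B, C, D, E, F

A → match
B → match
C → match
D → match
E → match
F → match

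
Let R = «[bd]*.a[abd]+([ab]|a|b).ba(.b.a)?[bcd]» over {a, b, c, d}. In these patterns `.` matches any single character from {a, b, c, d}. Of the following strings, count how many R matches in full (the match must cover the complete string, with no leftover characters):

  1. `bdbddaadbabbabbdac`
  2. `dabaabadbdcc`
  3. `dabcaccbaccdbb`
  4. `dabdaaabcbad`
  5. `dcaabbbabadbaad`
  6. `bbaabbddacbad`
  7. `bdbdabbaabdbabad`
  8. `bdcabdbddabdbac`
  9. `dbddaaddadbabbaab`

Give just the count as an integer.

1 → match
2 → no match
3 → no match
4 → match
5 → match
6 → match
7 → match
8 → match
9 → match
Total matched: 7

7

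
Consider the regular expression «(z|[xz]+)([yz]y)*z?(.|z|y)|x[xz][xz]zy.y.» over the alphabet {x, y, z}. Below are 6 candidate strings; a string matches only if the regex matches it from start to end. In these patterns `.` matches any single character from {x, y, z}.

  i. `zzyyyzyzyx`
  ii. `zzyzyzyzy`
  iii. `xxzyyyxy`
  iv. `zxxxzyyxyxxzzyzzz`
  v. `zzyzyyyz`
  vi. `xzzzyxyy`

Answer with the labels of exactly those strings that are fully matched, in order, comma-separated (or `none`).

i → match
ii → match
iii → no match
iv → no match
v → match
vi → match

i, ii, v, vi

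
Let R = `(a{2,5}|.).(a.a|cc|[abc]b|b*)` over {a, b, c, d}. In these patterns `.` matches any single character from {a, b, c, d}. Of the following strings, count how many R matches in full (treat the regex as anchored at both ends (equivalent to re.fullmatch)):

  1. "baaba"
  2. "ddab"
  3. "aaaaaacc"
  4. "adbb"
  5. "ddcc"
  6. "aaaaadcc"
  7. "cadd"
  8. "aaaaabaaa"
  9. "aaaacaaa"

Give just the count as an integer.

8

1 → match
2 → match
3 → match
4 → match
5 → match
6 → match
7 → no match
8 → match
9 → match
Total matched: 8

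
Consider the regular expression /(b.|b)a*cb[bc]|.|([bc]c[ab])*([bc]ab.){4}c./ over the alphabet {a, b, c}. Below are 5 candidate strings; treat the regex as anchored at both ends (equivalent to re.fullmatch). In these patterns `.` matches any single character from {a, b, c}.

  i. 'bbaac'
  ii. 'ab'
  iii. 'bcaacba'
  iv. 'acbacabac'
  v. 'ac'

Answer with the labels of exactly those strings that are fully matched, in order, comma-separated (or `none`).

i → no match
ii → no match
iii → no match
iv → no match
v → no match

none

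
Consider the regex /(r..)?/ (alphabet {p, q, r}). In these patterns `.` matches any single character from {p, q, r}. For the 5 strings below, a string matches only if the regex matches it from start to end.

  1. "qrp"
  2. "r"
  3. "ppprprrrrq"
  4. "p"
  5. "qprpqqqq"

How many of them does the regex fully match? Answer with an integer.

0

1 → no match
2 → no match
3 → no match
4 → no match
5 → no match
Total matched: 0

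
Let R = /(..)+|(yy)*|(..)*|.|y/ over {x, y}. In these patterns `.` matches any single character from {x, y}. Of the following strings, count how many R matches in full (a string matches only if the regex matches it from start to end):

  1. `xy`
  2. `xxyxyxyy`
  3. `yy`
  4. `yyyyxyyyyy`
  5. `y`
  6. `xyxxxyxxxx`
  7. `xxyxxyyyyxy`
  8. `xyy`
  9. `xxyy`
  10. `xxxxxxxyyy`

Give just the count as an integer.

1 → match
2 → match
3 → match
4 → match
5 → match
6 → match
7 → no match
8 → no match
9 → match
10 → match
Total matched: 8

8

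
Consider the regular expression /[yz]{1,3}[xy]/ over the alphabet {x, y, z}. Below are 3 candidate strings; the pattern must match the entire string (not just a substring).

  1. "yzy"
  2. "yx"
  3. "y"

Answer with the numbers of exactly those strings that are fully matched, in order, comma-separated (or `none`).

1 → match
2 → match
3 → no match

1, 2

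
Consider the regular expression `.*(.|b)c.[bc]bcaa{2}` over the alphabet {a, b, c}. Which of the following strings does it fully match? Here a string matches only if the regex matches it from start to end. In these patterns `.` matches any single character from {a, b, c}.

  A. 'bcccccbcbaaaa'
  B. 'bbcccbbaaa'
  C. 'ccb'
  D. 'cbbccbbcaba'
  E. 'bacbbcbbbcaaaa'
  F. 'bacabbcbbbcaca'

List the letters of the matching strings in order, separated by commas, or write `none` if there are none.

A → no match
B → no match
C → no match — must end with 'a'
D → no match
E → no match
F → no match

none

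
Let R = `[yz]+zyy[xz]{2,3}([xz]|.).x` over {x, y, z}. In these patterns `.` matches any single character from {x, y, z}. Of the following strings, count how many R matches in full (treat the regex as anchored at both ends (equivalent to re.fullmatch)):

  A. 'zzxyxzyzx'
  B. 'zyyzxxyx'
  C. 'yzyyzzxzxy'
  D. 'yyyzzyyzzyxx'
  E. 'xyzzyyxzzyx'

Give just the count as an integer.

A. 'zzxyxzyzx' → no match
B. 'zyyzxxyx' → no match
C. 'yzyyzzxzxy' → no match — must end with 'x'
D. 'yyyzzyyzzyxx' → match
E. 'xyzzyyxzzyx' → no match
Total matched: 1

1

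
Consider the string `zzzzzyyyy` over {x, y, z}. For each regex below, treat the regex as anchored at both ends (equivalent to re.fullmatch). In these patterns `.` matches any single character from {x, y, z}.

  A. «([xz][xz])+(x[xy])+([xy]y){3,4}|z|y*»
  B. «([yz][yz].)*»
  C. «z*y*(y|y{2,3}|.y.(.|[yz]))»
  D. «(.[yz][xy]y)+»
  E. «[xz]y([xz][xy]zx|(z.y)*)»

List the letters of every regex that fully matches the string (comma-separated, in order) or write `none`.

B, C

A → no match
B → match
C → match
D → no match
E → no match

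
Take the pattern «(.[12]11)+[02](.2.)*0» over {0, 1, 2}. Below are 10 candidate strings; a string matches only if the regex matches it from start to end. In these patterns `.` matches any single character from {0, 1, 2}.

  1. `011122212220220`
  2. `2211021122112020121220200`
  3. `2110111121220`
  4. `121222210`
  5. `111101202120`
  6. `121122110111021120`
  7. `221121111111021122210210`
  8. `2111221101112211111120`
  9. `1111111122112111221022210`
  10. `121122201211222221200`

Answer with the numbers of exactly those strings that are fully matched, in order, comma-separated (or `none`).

1 → match
2 → no match
3 → no match
4 → no match
5 → no match
6 → match
7 → match
8 → match
9 → no match
10 → match

1, 6, 7, 8, 10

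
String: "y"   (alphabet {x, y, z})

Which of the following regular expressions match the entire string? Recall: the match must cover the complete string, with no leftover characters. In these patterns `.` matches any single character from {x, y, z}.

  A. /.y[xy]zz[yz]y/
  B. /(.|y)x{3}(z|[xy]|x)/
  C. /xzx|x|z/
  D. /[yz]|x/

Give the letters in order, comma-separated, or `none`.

A → no match
B → no match
C → no match
D → match

D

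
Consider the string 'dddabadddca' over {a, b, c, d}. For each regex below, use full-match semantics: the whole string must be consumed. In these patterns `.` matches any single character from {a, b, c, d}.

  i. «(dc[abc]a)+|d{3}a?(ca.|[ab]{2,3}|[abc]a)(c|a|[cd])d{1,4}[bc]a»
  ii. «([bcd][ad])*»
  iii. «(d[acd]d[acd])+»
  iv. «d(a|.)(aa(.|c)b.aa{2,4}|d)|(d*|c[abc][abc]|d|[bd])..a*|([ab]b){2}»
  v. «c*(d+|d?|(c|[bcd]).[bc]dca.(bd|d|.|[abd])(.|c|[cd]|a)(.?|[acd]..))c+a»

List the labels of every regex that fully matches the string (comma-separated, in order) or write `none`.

i → match
ii → no match
iii → no match
iv → no match
v → no match

i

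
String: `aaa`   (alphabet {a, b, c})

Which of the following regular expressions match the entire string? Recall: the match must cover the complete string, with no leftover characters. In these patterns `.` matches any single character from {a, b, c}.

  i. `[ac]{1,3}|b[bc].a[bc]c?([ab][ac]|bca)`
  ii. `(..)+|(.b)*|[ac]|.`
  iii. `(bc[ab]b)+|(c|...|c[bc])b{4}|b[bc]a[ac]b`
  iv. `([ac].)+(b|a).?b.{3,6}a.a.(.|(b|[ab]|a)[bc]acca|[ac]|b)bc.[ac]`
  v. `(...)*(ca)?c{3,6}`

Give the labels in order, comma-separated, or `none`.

i → match
ii → no match
iii → no match — must end with `b`
iv → no match
v → no match — must end with `c`

i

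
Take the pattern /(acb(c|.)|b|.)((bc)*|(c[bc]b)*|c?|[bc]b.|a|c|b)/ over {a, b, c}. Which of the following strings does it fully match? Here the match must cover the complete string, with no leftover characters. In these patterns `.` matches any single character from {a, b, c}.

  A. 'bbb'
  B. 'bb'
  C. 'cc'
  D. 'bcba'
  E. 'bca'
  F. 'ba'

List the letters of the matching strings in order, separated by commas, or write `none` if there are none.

B, C, D, F

A. 'bbb' → no match
B. 'bb' → match
C. 'cc' → match
D. 'bcba' → match
E. 'bca' → no match
F. 'ba' → match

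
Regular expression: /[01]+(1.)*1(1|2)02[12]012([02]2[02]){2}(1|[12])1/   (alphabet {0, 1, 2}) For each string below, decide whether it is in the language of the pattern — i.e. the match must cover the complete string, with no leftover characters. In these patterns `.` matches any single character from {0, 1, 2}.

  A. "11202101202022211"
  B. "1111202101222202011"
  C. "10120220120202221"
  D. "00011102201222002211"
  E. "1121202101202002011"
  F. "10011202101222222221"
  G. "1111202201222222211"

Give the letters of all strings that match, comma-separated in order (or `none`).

A, B, D, E, F, G

A → match
B → match
C → no match
D → match
E → match
F → match
G → match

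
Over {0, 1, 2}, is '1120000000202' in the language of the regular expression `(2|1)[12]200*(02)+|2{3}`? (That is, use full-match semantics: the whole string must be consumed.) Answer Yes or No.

Yes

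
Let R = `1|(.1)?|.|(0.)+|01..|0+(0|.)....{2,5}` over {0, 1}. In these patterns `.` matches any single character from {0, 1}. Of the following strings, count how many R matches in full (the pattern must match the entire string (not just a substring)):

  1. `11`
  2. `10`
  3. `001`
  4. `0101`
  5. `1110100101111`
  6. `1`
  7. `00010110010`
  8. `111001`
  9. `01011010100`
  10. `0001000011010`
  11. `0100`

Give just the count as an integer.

5

1. `11` → match
2. `10` → no match
3. `001` → no match
4. `0101` → match
5 → no match
6. `1` → match
7. `00010110010` → match
8. `111001` → no match
9. `01011010100` → no match
10 → no match
11. `0100` → match
Total matched: 5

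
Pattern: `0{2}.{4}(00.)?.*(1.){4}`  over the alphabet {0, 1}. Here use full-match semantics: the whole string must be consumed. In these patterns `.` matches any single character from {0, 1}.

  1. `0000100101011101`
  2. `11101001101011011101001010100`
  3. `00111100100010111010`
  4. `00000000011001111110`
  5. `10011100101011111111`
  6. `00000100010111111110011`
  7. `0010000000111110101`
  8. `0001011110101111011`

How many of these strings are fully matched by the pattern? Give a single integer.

1

1 → no match
2 → no match — must start with `0`
3 → match
4 → no match
5 → no match — must start with `0`
6 → no match
7 → no match
8 → no match
Total matched: 1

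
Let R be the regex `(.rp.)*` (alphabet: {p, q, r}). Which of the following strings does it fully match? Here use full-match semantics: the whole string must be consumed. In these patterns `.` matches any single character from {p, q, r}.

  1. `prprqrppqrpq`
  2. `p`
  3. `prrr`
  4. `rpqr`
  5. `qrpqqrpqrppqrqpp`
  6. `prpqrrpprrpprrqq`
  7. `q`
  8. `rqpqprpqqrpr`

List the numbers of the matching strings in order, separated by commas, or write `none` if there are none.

1 → match
2 → no match
3 → no match
4 → no match
5 → no match
6 → no match
7 → no match
8 → no match

1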